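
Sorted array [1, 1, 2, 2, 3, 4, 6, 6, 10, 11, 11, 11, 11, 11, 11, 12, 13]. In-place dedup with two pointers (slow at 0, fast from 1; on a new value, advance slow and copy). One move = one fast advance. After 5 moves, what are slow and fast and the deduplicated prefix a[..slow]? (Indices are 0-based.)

(s=0,f=1) a[fast]=1=a[slow] dup → fast++
(s=0,f=2) a[fast]=2≠a[slow]=1 write a[1]=2 → slow++,fast++
(s=1,f=3) a[fast]=2=a[slow] dup → fast++
(s=1,f=4) a[fast]=3≠a[slow]=2 write a[2]=3 → slow++,fast++
(s=2,f=5) a[fast]=4≠a[slow]=3 write a[3]=4 → slow++,fast++

slow=3, fast=6, prefix=[1, 2, 3, 4]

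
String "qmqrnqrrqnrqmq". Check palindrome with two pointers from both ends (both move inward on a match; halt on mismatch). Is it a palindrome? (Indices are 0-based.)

palindrome

l=0 r=13: 'q'=='q', l++,r--
l=1 r=12: 'm'=='m', l++,r--
l=2 r=11: 'q'=='q', l++,r--
l=3 r=10: 'r'=='r', l++,r--
l=4 r=9: 'n'=='n', l++,r--
l=5 r=8: 'q'=='q', l++,r--
l=6 r=7: 'r'=='r', l++,r--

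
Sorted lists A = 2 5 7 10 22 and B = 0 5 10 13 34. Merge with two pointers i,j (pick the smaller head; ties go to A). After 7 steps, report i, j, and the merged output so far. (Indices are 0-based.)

i=0 j=0: A[i]=2>B[j]=0 take 0, j++
i=0 j=1: A[i]=2<=B[j]=5 take 2, i++
i=1 j=1: A[i]=5<=B[j]=5 take 5, i++
i=2 j=1: A[i]=7>B[j]=5 take 5, j++
i=2 j=2: A[i]=7<=B[j]=10 take 7, i++
i=3 j=2: A[i]=10<=B[j]=10 take 10, i++
i=4 j=2: A[i]=22>B[j]=10 take 10, j++

i=4, j=3, merged so far=[0, 2, 5, 5, 7, 10, 10]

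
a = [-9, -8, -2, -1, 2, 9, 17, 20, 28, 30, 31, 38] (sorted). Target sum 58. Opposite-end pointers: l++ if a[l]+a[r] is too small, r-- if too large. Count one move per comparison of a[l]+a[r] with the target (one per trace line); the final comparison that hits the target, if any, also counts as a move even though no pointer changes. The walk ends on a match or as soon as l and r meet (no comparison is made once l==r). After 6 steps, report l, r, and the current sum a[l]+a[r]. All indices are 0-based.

l=6, r=11, sum=55

[0,11] -9+38=29 <58 → l++
[1,11] -8+38=30 <58 → l++
[2,11] -2+38=36 <58 → l++
[3,11] -1+38=37 <58 → l++
[4,11] 2+38=40 <58 → l++
[5,11] 9+38=47 <58 → l++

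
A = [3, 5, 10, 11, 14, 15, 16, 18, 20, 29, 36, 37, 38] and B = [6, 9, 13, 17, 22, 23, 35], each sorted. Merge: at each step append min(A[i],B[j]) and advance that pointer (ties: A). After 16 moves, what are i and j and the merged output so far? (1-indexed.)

[i=1,j=1] A[i]=3<=B[j]=6 take 3 → i++
[i=2,j=1] A[i]=5<=B[j]=6 take 5 → i++
[i=3,j=1] A[i]=10>B[j]=6 take 6 → j++
[i=3,j=2] A[i]=10>B[j]=9 take 9 → j++
[i=3,j=3] A[i]=10<=B[j]=13 take 10 → i++
[i=4,j=3] A[i]=11<=B[j]=13 take 11 → i++
[i=5,j=3] A[i]=14>B[j]=13 take 13 → j++
[i=5,j=4] A[i]=14<=B[j]=17 take 14 → i++
[i=6,j=4] A[i]=15<=B[j]=17 take 15 → i++
[i=7,j=4] A[i]=16<=B[j]=17 take 16 → i++
[i=8,j=4] A[i]=18>B[j]=17 take 17 → j++
[i=8,j=5] A[i]=18<=B[j]=22 take 18 → i++
[i=9,j=5] A[i]=20<=B[j]=22 take 20 → i++
[i=10,j=5] A[i]=29>B[j]=22 take 22 → j++
[i=10,j=6] A[i]=29>B[j]=23 take 23 → j++
[i=10,j=7] A[i]=29<=B[j]=35 take 29 → i++

i=11, j=7, merged so far=[3, 5, 6, 9, 10, 11, 13, 14, 15, 16, 17, 18, 20, 22, 23, 29]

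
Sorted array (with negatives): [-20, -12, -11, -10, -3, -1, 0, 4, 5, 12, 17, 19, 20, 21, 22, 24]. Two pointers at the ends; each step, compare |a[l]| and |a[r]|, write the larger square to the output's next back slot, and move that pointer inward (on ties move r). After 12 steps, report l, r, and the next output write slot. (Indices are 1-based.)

l=1 r=16: |-20|<=|24| out[16]=576, r--
l=1 r=15: |-20|<=|22| out[15]=484, r--
l=1 r=14: |-20|<=|21| out[14]=441, r--
l=1 r=13: |-20|<=|20| out[13]=400, r--
l=1 r=12: |-20|>|19| out[12]=400, l++
l=2 r=12: |-12|<=|19| out[11]=361, r--
l=2 r=11: |-12|<=|17| out[10]=289, r--
l=2 r=10: |-12|<=|12| out[9]=144, r--
l=2 r=9: |-12|>|5| out[8]=144, l++
l=3 r=9: |-11|>|5| out[7]=121, l++
l=4 r=9: |-10|>|5| out[6]=100, l++
l=5 r=9: |-3|<=|5| out[5]=25, r--

l=5, r=8, next write slot=4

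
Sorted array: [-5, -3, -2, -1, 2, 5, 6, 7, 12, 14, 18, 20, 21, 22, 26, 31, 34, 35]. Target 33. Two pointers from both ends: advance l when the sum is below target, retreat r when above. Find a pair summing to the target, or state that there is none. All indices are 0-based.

(-2, 35)

[0,17] -5+35=30 <33 → l++
[1,17] -3+35=32 <33 → l++
[2,17] -2+35=33 → found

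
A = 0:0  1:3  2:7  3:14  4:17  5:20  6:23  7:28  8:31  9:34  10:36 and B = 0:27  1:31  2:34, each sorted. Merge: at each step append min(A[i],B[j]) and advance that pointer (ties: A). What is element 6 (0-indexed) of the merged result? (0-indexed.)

i=0 j=0: A[i]=0<=B[j]=27 take 0, i++
i=1 j=0: A[i]=3<=B[j]=27 take 3, i++
i=2 j=0: A[i]=7<=B[j]=27 take 7, i++
i=3 j=0: A[i]=14<=B[j]=27 take 14, i++
i=4 j=0: A[i]=17<=B[j]=27 take 17, i++
i=5 j=0: A[i]=20<=B[j]=27 take 20, i++
i=6 j=0: A[i]=23<=B[j]=27 take 23, i++
i=7 j=0: A[i]=28>B[j]=27 take 27, j++
i=7 j=1: A[i]=28<=B[j]=31 take 28, i++
i=8 j=1: A[i]=31<=B[j]=31 take 31, i++
i=9 j=1: A[i]=34>B[j]=31 take 31, j++
i=9 j=2: A[i]=34<=B[j]=34 take 34, i++
i=10 j=2: A[i]=36>B[j]=34 take 34, j++
i=10 j=3: B done, take A[i]=36, i++

merged[6] = 23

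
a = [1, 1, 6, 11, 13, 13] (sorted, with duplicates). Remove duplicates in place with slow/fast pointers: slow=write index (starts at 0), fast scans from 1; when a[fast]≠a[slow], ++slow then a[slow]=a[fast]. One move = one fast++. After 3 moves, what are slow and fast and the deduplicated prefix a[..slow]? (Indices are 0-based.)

slow=0 fast=1: a[fast]=1=a[slow] dup, fast++
slow=0 fast=2: a[fast]=6≠a[slow]=1 write a[1]=6, slow++,fast++
slow=1 fast=3: a[fast]=11≠a[slow]=6 write a[2]=11, slow++,fast++

slow=2, fast=4, prefix=[1, 6, 11]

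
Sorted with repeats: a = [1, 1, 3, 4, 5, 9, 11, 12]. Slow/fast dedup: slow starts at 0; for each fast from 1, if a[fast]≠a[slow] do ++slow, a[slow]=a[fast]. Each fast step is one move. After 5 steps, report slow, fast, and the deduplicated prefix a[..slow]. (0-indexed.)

slow=4, fast=6, prefix=[1, 3, 4, 5, 9]

slow=0 fast=1: a[fast]=1=a[slow] dup, fast++
slow=0 fast=2: a[fast]=3≠a[slow]=1 write a[1]=3, slow++,fast++
slow=1 fast=3: a[fast]=4≠a[slow]=3 write a[2]=4, slow++,fast++
slow=2 fast=4: a[fast]=5≠a[slow]=4 write a[3]=5, slow++,fast++
slow=3 fast=5: a[fast]=9≠a[slow]=5 write a[4]=9, slow++,fast++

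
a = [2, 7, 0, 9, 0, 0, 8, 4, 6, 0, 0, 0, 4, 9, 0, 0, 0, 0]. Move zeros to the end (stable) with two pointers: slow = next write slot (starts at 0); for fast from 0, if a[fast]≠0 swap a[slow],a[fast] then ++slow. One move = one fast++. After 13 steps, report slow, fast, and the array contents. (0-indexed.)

slow=7, fast=13, a=[2, 7, 9, 8, 4, 6, 4, 0, 0, 0, 0, 0, 0, 9, 0, 0, 0, 0]

slow=0 fast=0: a[fast]=2≠0 swap→a[0]=2, slow++,fast++
slow=1 fast=1: a[fast]=7≠0 swap→a[1]=7, slow++,fast++
slow=2 fast=2: a[fast]=0, fast++
slow=2 fast=3: a[fast]=9≠0 swap→a[2]=9, slow++,fast++
slow=3 fast=4: a[fast]=0, fast++
slow=3 fast=5: a[fast]=0, fast++
slow=3 fast=6: a[fast]=8≠0 swap→a[3]=8, slow++,fast++
slow=4 fast=7: a[fast]=4≠0 swap→a[4]=4, slow++,fast++
slow=5 fast=8: a[fast]=6≠0 swap→a[5]=6, slow++,fast++
slow=6 fast=9: a[fast]=0, fast++
slow=6 fast=10: a[fast]=0, fast++
slow=6 fast=11: a[fast]=0, fast++
slow=6 fast=12: a[fast]=4≠0 swap→a[6]=4, slow++,fast++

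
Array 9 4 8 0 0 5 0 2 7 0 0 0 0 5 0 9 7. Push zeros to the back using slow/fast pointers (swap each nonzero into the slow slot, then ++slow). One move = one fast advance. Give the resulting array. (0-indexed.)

slow=0 fast=0: a[fast]=9≠0 swap→a[0]=9, slow++,fast++
slow=1 fast=1: a[fast]=4≠0 swap→a[1]=4, slow++,fast++
slow=2 fast=2: a[fast]=8≠0 swap→a[2]=8, slow++,fast++
slow=3 fast=3: a[fast]=0, fast++
slow=3 fast=4: a[fast]=0, fast++
slow=3 fast=5: a[fast]=5≠0 swap→a[3]=5, slow++,fast++
slow=4 fast=6: a[fast]=0, fast++
slow=4 fast=7: a[fast]=2≠0 swap→a[4]=2, slow++,fast++
slow=5 fast=8: a[fast]=7≠0 swap→a[5]=7, slow++,fast++
slow=6 fast=9: a[fast]=0, fast++
slow=6 fast=10: a[fast]=0, fast++
slow=6 fast=11: a[fast]=0, fast++
slow=6 fast=12: a[fast]=0, fast++
slow=6 fast=13: a[fast]=5≠0 swap→a[6]=5, slow++,fast++
slow=7 fast=14: a[fast]=0, fast++
slow=7 fast=15: a[fast]=9≠0 swap→a[7]=9, slow++,fast++
slow=8 fast=16: a[fast]=7≠0 swap→a[8]=7, slow++,fast++

[9, 4, 8, 5, 2, 7, 5, 9, 7, 0, 0, 0, 0, 0, 0, 0, 0]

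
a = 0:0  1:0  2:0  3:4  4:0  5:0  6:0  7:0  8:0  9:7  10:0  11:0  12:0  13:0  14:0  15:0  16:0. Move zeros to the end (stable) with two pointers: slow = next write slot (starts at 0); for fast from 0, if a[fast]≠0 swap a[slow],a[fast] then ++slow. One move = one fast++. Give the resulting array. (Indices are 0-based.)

[4, 7, 0, 0, 0, 0, 0, 0, 0, 0, 0, 0, 0, 0, 0, 0, 0]

(s=0,f=0) a[fast]=0 → fast++
(s=0,f=1) a[fast]=0 → fast++
(s=0,f=2) a[fast]=0 → fast++
(s=0,f=3) a[fast]=4≠0 swap→a[0]=4 → slow++,fast++
(s=1,f=4) a[fast]=0 → fast++
(s=1,f=5) a[fast]=0 → fast++
(s=1,f=6) a[fast]=0 → fast++
(s=1,f=7) a[fast]=0 → fast++
(s=1,f=8) a[fast]=0 → fast++
(s=1,f=9) a[fast]=7≠0 swap→a[1]=7 → slow++,fast++
(s=2,f=10) a[fast]=0 → fast++
(s=2,f=11) a[fast]=0 → fast++
(s=2,f=12) a[fast]=0 → fast++
(s=2,f=13) a[fast]=0 → fast++
(s=2,f=14) a[fast]=0 → fast++
(s=2,f=15) a[fast]=0 → fast++
(s=2,f=16) a[fast]=0 → fast++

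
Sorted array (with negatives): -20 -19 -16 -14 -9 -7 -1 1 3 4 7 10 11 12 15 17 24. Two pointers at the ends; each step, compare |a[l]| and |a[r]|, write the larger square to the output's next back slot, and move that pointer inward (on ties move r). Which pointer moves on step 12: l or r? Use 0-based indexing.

r

[0,16] |-20|<=|24| out[16]=576 → r--
[0,15] |-20|>|17| out[15]=400 → l++
[1,15] |-19|>|17| out[14]=361 → l++
[2,15] |-16|<=|17| out[13]=289 → r--
[2,14] |-16|>|15| out[12]=256 → l++
[3,14] |-14|<=|15| out[11]=225 → r--
[3,13] |-14|>|12| out[10]=196 → l++
[4,13] |-9|<=|12| out[9]=144 → r--
[4,12] |-9|<=|11| out[8]=121 → r--
[4,11] |-9|<=|10| out[7]=100 → r--
[4,10] |-9|>|7| out[6]=81 → l++
[5,10] |-7|<=|7| out[5]=49 → r--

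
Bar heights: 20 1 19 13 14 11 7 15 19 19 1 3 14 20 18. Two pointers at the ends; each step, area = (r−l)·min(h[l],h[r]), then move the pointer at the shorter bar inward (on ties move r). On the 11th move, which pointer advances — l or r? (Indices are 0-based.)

l=0 r=14: min(20,18)*14=252 best=252 *, r--
l=0 r=13: min(20,20)*13=260 best=260 *, r--
l=0 r=12: min(20,14)*12=168 best=260, r--
l=0 r=11: min(20,3)*11=33 best=260, r--
l=0 r=10: min(20,1)*10=10 best=260, r--
l=0 r=9: min(20,19)*9=171 best=260, r--
l=0 r=8: min(20,19)*8=152 best=260, r--
l=0 r=7: min(20,15)*7=105 best=260, r--
l=0 r=6: min(20,7)*6=42 best=260, r--
l=0 r=5: min(20,11)*5=55 best=260, r--
l=0 r=4: min(20,14)*4=56 best=260, r--

r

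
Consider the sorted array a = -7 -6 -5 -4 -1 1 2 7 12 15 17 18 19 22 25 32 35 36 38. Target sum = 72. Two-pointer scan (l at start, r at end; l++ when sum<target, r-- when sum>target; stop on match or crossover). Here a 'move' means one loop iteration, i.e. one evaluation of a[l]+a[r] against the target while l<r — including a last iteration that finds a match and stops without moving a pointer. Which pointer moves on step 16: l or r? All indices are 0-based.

l=0 r=18: -7+38=31 <72, l++
l=1 r=18: -6+38=32 <72, l++
l=2 r=18: -5+38=33 <72, l++
l=3 r=18: -4+38=34 <72, l++
l=4 r=18: -1+38=37 <72, l++
l=5 r=18: 1+38=39 <72, l++
l=6 r=18: 2+38=40 <72, l++
l=7 r=18: 7+38=45 <72, l++
l=8 r=18: 12+38=50 <72, l++
l=9 r=18: 15+38=53 <72, l++
l=10 r=18: 17+38=55 <72, l++
l=11 r=18: 18+38=56 <72, l++
l=12 r=18: 19+38=57 <72, l++
l=13 r=18: 22+38=60 <72, l++
l=14 r=18: 25+38=63 <72, l++
l=15 r=18: 32+38=70 <72, l++

l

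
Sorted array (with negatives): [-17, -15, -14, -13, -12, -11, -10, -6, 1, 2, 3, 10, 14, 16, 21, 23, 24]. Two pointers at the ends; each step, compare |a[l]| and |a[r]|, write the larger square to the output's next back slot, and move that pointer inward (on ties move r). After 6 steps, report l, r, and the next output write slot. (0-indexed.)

l=2, r=12, next write slot=10

l=0 r=16: |-17|<=|24| out[16]=576, r--
l=0 r=15: |-17|<=|23| out[15]=529, r--
l=0 r=14: |-17|<=|21| out[14]=441, r--
l=0 r=13: |-17|>|16| out[13]=289, l++
l=1 r=13: |-15|<=|16| out[12]=256, r--
l=1 r=12: |-15|>|14| out[11]=225, l++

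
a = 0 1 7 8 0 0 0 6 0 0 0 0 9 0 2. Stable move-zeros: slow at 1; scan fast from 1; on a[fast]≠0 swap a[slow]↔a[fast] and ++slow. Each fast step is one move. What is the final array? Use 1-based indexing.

[1, 7, 8, 6, 9, 2, 0, 0, 0, 0, 0, 0, 0, 0, 0]

slow=1 fast=1: a[fast]=0, fast++
slow=1 fast=2: a[fast]=1≠0 swap→a[1]=1, slow++,fast++
slow=2 fast=3: a[fast]=7≠0 swap→a[2]=7, slow++,fast++
slow=3 fast=4: a[fast]=8≠0 swap→a[3]=8, slow++,fast++
slow=4 fast=5: a[fast]=0, fast++
slow=4 fast=6: a[fast]=0, fast++
slow=4 fast=7: a[fast]=0, fast++
slow=4 fast=8: a[fast]=6≠0 swap→a[4]=6, slow++,fast++
slow=5 fast=9: a[fast]=0, fast++
slow=5 fast=10: a[fast]=0, fast++
slow=5 fast=11: a[fast]=0, fast++
slow=5 fast=12: a[fast]=0, fast++
slow=5 fast=13: a[fast]=9≠0 swap→a[5]=9, slow++,fast++
slow=6 fast=14: a[fast]=0, fast++
slow=6 fast=15: a[fast]=2≠0 swap→a[6]=2, slow++,fast++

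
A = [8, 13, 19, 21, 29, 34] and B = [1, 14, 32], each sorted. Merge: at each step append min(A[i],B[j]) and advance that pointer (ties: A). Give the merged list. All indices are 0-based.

[1, 8, 13, 14, 19, 21, 29, 32, 34]

[i=0,j=0] A[i]=8>B[j]=1 take 1 → j++
[i=0,j=1] A[i]=8<=B[j]=14 take 8 → i++
[i=1,j=1] A[i]=13<=B[j]=14 take 13 → i++
[i=2,j=1] A[i]=19>B[j]=14 take 14 → j++
[i=2,j=2] A[i]=19<=B[j]=32 take 19 → i++
[i=3,j=2] A[i]=21<=B[j]=32 take 21 → i++
[i=4,j=2] A[i]=29<=B[j]=32 take 29 → i++
[i=5,j=2] A[i]=34>B[j]=32 take 32 → j++
[i=5,j=3] B done, take A[i]=34 → i++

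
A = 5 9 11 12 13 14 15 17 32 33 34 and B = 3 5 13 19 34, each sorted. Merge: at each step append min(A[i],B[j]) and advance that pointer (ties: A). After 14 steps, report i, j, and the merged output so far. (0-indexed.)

i=10, j=4, merged so far=[3, 5, 5, 9, 11, 12, 13, 13, 14, 15, 17, 19, 32, 33]

[i=0,j=0] A[i]=5>B[j]=3 take 3 → j++
[i=0,j=1] A[i]=5<=B[j]=5 take 5 → i++
[i=1,j=1] A[i]=9>B[j]=5 take 5 → j++
[i=1,j=2] A[i]=9<=B[j]=13 take 9 → i++
[i=2,j=2] A[i]=11<=B[j]=13 take 11 → i++
[i=3,j=2] A[i]=12<=B[j]=13 take 12 → i++
[i=4,j=2] A[i]=13<=B[j]=13 take 13 → i++
[i=5,j=2] A[i]=14>B[j]=13 take 13 → j++
[i=5,j=3] A[i]=14<=B[j]=19 take 14 → i++
[i=6,j=3] A[i]=15<=B[j]=19 take 15 → i++
[i=7,j=3] A[i]=17<=B[j]=19 take 17 → i++
[i=8,j=3] A[i]=32>B[j]=19 take 19 → j++
[i=8,j=4] A[i]=32<=B[j]=34 take 32 → i++
[i=9,j=4] A[i]=33<=B[j]=34 take 33 → i++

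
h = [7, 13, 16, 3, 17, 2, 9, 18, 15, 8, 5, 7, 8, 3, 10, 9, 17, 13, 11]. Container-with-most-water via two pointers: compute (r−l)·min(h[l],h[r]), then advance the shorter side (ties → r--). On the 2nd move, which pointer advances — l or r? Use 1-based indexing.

r

l=1 r=19: min(7,11)*18=126 best=126 *, l++
l=2 r=19: min(13,11)*17=187 best=187 *, r--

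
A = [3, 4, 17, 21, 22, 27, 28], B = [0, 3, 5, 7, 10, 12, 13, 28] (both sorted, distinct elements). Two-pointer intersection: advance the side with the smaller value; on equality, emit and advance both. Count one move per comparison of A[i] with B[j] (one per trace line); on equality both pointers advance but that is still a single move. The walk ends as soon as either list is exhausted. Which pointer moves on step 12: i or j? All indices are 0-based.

i

[i=0,j=0] 3>0 → j++
[i=0,j=1] 3==3 emit → i++,j++
[i=1,j=2] 4<5 → i++
[i=2,j=2] 17>5 → j++
[i=2,j=3] 17>7 → j++
[i=2,j=4] 17>10 → j++
[i=2,j=5] 17>12 → j++
[i=2,j=6] 17>13 → j++
[i=2,j=7] 17<28 → i++
[i=3,j=7] 21<28 → i++
[i=4,j=7] 22<28 → i++
[i=5,j=7] 27<28 → i++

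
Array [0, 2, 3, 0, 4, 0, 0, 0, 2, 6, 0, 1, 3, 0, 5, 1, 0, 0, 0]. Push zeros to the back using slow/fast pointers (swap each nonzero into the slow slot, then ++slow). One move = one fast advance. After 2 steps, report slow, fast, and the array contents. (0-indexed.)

slow=0 fast=0: a[fast]=0, fast++
slow=0 fast=1: a[fast]=2≠0 swap→a[0]=2, slow++,fast++

slow=1, fast=2, a=[2, 0, 3, 0, 4, 0, 0, 0, 2, 6, 0, 1, 3, 0, 5, 1, 0, 0, 0]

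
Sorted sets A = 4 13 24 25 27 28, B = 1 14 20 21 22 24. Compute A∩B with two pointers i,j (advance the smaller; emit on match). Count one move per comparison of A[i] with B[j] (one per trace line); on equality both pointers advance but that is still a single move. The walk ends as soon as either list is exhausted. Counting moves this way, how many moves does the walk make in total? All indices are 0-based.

8 moves

[i=0,j=0] 4>1 → j++
[i=0,j=1] 4<14 → i++
[i=1,j=1] 13<14 → i++
[i=2,j=1] 24>14 → j++
[i=2,j=2] 24>20 → j++
[i=2,j=3] 24>21 → j++
[i=2,j=4] 24>22 → j++
[i=2,j=5] 24==24 emit → i++,j++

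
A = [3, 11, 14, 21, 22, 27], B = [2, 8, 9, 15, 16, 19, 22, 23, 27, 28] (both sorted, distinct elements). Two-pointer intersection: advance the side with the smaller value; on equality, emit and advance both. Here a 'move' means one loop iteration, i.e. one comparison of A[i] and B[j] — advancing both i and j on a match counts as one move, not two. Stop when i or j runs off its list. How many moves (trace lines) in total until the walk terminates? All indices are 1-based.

13 moves

[i=1,j=1] 3>2 → j++
[i=1,j=2] 3<8 → i++
[i=2,j=2] 11>8 → j++
[i=2,j=3] 11>9 → j++
[i=2,j=4] 11<15 → i++
[i=3,j=4] 14<15 → i++
[i=4,j=4] 21>15 → j++
[i=4,j=5] 21>16 → j++
[i=4,j=6] 21>19 → j++
[i=4,j=7] 21<22 → i++
[i=5,j=7] 22==22 emit → i++,j++
[i=6,j=8] 27>23 → j++
[i=6,j=9] 27==27 emit → i++,j++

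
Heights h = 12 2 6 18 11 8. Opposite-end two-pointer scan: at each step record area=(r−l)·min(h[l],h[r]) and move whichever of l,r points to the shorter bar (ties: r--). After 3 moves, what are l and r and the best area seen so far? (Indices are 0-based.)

l=1, r=3, best area=44

l=0 r=5: min(12,8)*5=40 best=40 *, r--
l=0 r=4: min(12,11)*4=44 best=44 *, r--
l=0 r=3: min(12,18)*3=36 best=44, l++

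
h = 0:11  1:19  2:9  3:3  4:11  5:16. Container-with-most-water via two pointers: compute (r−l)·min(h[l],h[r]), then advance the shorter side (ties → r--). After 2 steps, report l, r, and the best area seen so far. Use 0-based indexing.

l=1, r=4, best area=64

l=0 r=5: min(11,16)*5=55 best=55 *, l++
l=1 r=5: min(19,16)*4=64 best=64 *, r--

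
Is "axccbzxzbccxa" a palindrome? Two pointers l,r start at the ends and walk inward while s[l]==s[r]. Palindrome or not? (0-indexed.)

palindrome

l=0 r=12: 'a'=='a', l++,r--
l=1 r=11: 'x'=='x', l++,r--
l=2 r=10: 'c'=='c', l++,r--
l=3 r=9: 'c'=='c', l++,r--
l=4 r=8: 'b'=='b', l++,r--
l=5 r=7: 'z'=='z', l++,r--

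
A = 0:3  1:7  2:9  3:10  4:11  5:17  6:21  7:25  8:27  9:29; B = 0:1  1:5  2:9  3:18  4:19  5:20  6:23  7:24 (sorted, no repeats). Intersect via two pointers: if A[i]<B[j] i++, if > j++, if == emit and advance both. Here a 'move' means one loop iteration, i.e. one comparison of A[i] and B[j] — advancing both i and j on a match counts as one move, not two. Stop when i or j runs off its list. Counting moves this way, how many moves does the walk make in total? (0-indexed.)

14 moves

i=0 j=0: 3>1, j++
i=0 j=1: 3<5, i++
i=1 j=1: 7>5, j++
i=1 j=2: 7<9, i++
i=2 j=2: 9==9 emit, i++,j++
i=3 j=3: 10<18, i++
i=4 j=3: 11<18, i++
i=5 j=3: 17<18, i++
i=6 j=3: 21>18, j++
i=6 j=4: 21>19, j++
i=6 j=5: 21>20, j++
i=6 j=6: 21<23, i++
i=7 j=6: 25>23, j++
i=7 j=7: 25>24, j++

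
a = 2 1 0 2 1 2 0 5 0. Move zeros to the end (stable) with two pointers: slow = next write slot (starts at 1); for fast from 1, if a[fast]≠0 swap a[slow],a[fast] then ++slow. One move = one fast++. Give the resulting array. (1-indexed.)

slow=1 fast=1: a[fast]=2≠0 swap→a[1]=2, slow++,fast++
slow=2 fast=2: a[fast]=1≠0 swap→a[2]=1, slow++,fast++
slow=3 fast=3: a[fast]=0, fast++
slow=3 fast=4: a[fast]=2≠0 swap→a[3]=2, slow++,fast++
slow=4 fast=5: a[fast]=1≠0 swap→a[4]=1, slow++,fast++
slow=5 fast=6: a[fast]=2≠0 swap→a[5]=2, slow++,fast++
slow=6 fast=7: a[fast]=0, fast++
slow=6 fast=8: a[fast]=5≠0 swap→a[6]=5, slow++,fast++
slow=7 fast=9: a[fast]=0, fast++

[2, 1, 2, 1, 2, 5, 0, 0, 0]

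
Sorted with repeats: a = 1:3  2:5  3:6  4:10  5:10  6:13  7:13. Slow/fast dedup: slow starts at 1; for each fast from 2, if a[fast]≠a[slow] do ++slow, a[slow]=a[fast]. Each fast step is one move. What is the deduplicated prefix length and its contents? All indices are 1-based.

slow=1 fast=2: a[fast]=5≠a[slow]=3 write a[2]=5, slow++,fast++
slow=2 fast=3: a[fast]=6≠a[slow]=5 write a[3]=6, slow++,fast++
slow=3 fast=4: a[fast]=10≠a[slow]=6 write a[4]=10, slow++,fast++
slow=4 fast=5: a[fast]=10=a[slow] dup, fast++
slow=4 fast=6: a[fast]=13≠a[slow]=10 write a[5]=13, slow++,fast++
slow=5 fast=7: a[fast]=13=a[slow] dup, fast++

length 5; prefix = [3, 5, 6, 10, 13]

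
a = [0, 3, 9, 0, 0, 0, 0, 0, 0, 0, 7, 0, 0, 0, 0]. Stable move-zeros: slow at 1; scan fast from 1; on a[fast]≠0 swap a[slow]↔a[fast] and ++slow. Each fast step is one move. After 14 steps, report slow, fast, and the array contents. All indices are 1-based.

slow=4, fast=15, a=[3, 9, 7, 0, 0, 0, 0, 0, 0, 0, 0, 0, 0, 0, 0]

(s=1,f=1) a[fast]=0 → fast++
(s=1,f=2) a[fast]=3≠0 swap→a[1]=3 → slow++,fast++
(s=2,f=3) a[fast]=9≠0 swap→a[2]=9 → slow++,fast++
(s=3,f=4) a[fast]=0 → fast++
(s=3,f=5) a[fast]=0 → fast++
(s=3,f=6) a[fast]=0 → fast++
(s=3,f=7) a[fast]=0 → fast++
(s=3,f=8) a[fast]=0 → fast++
(s=3,f=9) a[fast]=0 → fast++
(s=3,f=10) a[fast]=0 → fast++
(s=3,f=11) a[fast]=7≠0 swap→a[3]=7 → slow++,fast++
(s=4,f=12) a[fast]=0 → fast++
(s=4,f=13) a[fast]=0 → fast++
(s=4,f=14) a[fast]=0 → fast++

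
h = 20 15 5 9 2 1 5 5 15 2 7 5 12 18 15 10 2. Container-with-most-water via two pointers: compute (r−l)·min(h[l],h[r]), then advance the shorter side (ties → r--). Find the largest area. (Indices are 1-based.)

max area = 234

[1,17] min(20,2)*16=32 best=32 * → r--
[1,16] min(20,10)*15=150 best=150 * → r--
[1,15] min(20,15)*14=210 best=210 * → r--
[1,14] min(20,18)*13=234 best=234 * → r--
[1,13] min(20,12)*12=144 best=234 → r--
[1,12] min(20,5)*11=55 best=234 → r--
[1,11] min(20,7)*10=70 best=234 → r--
[1,10] min(20,2)*9=18 best=234 → r--
[1,9] min(20,15)*8=120 best=234 → r--
[1,8] min(20,5)*7=35 best=234 → r--
[1,7] min(20,5)*6=30 best=234 → r--
[1,6] min(20,1)*5=5 best=234 → r--
[1,5] min(20,2)*4=8 best=234 → r--
[1,4] min(20,9)*3=27 best=234 → r--
[1,3] min(20,5)*2=10 best=234 → r--
[1,2] min(20,15)*1=15 best=234 → r--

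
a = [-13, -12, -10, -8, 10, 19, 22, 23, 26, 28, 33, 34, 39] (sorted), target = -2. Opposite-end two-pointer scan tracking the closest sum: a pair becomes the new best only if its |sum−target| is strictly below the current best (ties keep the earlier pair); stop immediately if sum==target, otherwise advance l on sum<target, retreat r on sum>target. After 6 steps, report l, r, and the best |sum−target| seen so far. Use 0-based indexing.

l=0 r=12: -13+39=26 d=28 *, r--
l=0 r=11: -13+34=21 d=23 *, r--
l=0 r=10: -13+33=20 d=22 *, r--
l=0 r=9: -13+28=15 d=17 *, r--
l=0 r=8: -13+26=13 d=15 *, r--
l=0 r=7: -13+23=10 d=12 *, r--

l=0, r=6, best |Δ|=12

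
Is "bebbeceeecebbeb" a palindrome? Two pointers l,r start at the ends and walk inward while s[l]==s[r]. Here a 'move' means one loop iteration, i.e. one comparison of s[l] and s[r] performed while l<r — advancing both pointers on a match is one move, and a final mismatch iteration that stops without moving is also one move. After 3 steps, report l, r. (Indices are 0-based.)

l=3, r=11

l=0 r=14: 'b'=='b', l++,r--
l=1 r=13: 'e'=='e', l++,r--
l=2 r=12: 'b'=='b', l++,r--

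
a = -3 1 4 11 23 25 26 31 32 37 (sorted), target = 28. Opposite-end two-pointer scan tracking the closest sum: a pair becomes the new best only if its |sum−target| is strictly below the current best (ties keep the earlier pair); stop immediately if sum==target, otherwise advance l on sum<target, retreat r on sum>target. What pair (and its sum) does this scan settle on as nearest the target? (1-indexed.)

[1,10] -3+37=34 d=6 * → r--
[1,9] -3+32=29 d=1 * → r--
[1,8] -3+31=28 d=0 * → stop

pair (-3, 31) with sum 28 (|Δ|=0)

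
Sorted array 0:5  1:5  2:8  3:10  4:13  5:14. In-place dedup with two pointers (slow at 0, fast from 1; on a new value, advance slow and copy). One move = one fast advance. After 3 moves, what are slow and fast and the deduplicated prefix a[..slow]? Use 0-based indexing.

(s=0,f=1) a[fast]=5=a[slow] dup → fast++
(s=0,f=2) a[fast]=8≠a[slow]=5 write a[1]=8 → slow++,fast++
(s=1,f=3) a[fast]=10≠a[slow]=8 write a[2]=10 → slow++,fast++

slow=2, fast=4, prefix=[5, 8, 10]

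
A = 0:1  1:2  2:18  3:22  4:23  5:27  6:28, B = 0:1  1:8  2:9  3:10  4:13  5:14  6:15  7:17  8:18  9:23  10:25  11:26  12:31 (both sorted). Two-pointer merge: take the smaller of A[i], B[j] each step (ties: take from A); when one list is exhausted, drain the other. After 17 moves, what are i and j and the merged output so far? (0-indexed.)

i=5, j=12, merged so far=[1, 1, 2, 8, 9, 10, 13, 14, 15, 17, 18, 18, 22, 23, 23, 25, 26]

[i=0,j=0] A[i]=1<=B[j]=1 take 1 → i++
[i=1,j=0] A[i]=2>B[j]=1 take 1 → j++
[i=1,j=1] A[i]=2<=B[j]=8 take 2 → i++
[i=2,j=1] A[i]=18>B[j]=8 take 8 → j++
[i=2,j=2] A[i]=18>B[j]=9 take 9 → j++
[i=2,j=3] A[i]=18>B[j]=10 take 10 → j++
[i=2,j=4] A[i]=18>B[j]=13 take 13 → j++
[i=2,j=5] A[i]=18>B[j]=14 take 14 → j++
[i=2,j=6] A[i]=18>B[j]=15 take 15 → j++
[i=2,j=7] A[i]=18>B[j]=17 take 17 → j++
[i=2,j=8] A[i]=18<=B[j]=18 take 18 → i++
[i=3,j=8] A[i]=22>B[j]=18 take 18 → j++
[i=3,j=9] A[i]=22<=B[j]=23 take 22 → i++
[i=4,j=9] A[i]=23<=B[j]=23 take 23 → i++
[i=5,j=9] A[i]=27>B[j]=23 take 23 → j++
[i=5,j=10] A[i]=27>B[j]=25 take 25 → j++
[i=5,j=11] A[i]=27>B[j]=26 take 26 → j++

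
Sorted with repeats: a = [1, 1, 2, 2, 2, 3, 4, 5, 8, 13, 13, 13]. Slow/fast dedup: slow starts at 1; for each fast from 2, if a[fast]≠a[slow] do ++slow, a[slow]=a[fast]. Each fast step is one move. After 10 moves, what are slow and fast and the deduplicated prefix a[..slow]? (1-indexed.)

slow=7, fast=12, prefix=[1, 2, 3, 4, 5, 8, 13]

slow=1 fast=2: a[fast]=1=a[slow] dup, fast++
slow=1 fast=3: a[fast]=2≠a[slow]=1 write a[2]=2, slow++,fast++
slow=2 fast=4: a[fast]=2=a[slow] dup, fast++
slow=2 fast=5: a[fast]=2=a[slow] dup, fast++
slow=2 fast=6: a[fast]=3≠a[slow]=2 write a[3]=3, slow++,fast++
slow=3 fast=7: a[fast]=4≠a[slow]=3 write a[4]=4, slow++,fast++
slow=4 fast=8: a[fast]=5≠a[slow]=4 write a[5]=5, slow++,fast++
slow=5 fast=9: a[fast]=8≠a[slow]=5 write a[6]=8, slow++,fast++
slow=6 fast=10: a[fast]=13≠a[slow]=8 write a[7]=13, slow++,fast++
slow=7 fast=11: a[fast]=13=a[slow] dup, fast++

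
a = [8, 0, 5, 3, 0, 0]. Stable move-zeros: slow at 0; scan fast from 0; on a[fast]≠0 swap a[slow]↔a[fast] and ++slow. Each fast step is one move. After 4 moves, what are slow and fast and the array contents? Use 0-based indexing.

slow=3, fast=4, a=[8, 5, 3, 0, 0, 0]

(s=0,f=0) a[fast]=8≠0 swap→a[0]=8 → slow++,fast++
(s=1,f=1) a[fast]=0 → fast++
(s=1,f=2) a[fast]=5≠0 swap→a[1]=5 → slow++,fast++
(s=2,f=3) a[fast]=3≠0 swap→a[2]=3 → slow++,fast++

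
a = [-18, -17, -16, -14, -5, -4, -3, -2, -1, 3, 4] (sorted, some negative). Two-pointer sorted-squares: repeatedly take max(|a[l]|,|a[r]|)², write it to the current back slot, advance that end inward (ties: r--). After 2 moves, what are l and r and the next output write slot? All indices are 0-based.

[0,10] |-18|>|4| out[10]=324 → l++
[1,10] |-17|>|4| out[9]=289 → l++

l=2, r=10, next write slot=8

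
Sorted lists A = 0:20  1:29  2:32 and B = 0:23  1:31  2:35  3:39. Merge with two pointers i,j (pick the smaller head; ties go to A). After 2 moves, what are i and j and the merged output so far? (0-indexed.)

i=0 j=0: A[i]=20<=B[j]=23 take 20, i++
i=1 j=0: A[i]=29>B[j]=23 take 23, j++

i=1, j=1, merged so far=[20, 23]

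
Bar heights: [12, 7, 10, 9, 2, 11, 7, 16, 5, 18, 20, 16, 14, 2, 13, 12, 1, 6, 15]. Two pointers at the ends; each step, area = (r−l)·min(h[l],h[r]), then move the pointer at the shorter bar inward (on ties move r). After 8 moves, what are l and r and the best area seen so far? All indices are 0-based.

l=7, r=17, best area=216

l=0 r=18: min(12,15)*18=216 best=216 *, l++
l=1 r=18: min(7,15)*17=119 best=216, l++
l=2 r=18: min(10,15)*16=160 best=216, l++
l=3 r=18: min(9,15)*15=135 best=216, l++
l=4 r=18: min(2,15)*14=28 best=216, l++
l=5 r=18: min(11,15)*13=143 best=216, l++
l=6 r=18: min(7,15)*12=84 best=216, l++
l=7 r=18: min(16,15)*11=165 best=216, r--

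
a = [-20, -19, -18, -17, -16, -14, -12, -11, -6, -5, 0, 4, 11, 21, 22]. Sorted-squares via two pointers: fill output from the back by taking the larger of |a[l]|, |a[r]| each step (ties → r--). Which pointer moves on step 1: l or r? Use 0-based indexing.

[0,14] |-20|<=|22| out[14]=484 → r--

r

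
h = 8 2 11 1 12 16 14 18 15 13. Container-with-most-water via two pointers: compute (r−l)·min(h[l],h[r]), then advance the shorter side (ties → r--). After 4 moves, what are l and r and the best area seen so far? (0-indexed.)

l=4, r=9, best area=77

[0,9] min(8,13)*9=72 best=72 * → l++
[1,9] min(2,13)*8=16 best=72 → l++
[2,9] min(11,13)*7=77 best=77 * → l++
[3,9] min(1,13)*6=6 best=77 → l++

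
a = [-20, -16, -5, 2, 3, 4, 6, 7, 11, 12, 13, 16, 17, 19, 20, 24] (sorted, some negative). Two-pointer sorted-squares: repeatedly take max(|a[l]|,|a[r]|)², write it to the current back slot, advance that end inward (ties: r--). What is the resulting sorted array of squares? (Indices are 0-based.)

[0,15] |-20|<=|24| out[15]=576 → r--
[0,14] |-20|<=|20| out[14]=400 → r--
[0,13] |-20|>|19| out[13]=400 → l++
[1,13] |-16|<=|19| out[12]=361 → r--
[1,12] |-16|<=|17| out[11]=289 → r--
[1,11] |-16|<=|16| out[10]=256 → r--
[1,10] |-16|>|13| out[9]=256 → l++
[2,10] |-5|<=|13| out[8]=169 → r--
[2,9] |-5|<=|12| out[7]=144 → r--
[2,8] |-5|<=|11| out[6]=121 → r--
[2,7] |-5|<=|7| out[5]=49 → r--
[2,6] |-5|<=|6| out[4]=36 → r--
[2,5] |-5|>|4| out[3]=25 → l++
[3,5] |2|<=|4| out[2]=16 → r--
[3,4] |2|<=|3| out[1]=9 → r--
[3,3] |2|<=|2| out[0]=4 → r--

[4, 9, 16, 25, 36, 49, 121, 144, 169, 256, 256, 289, 361, 400, 400, 576]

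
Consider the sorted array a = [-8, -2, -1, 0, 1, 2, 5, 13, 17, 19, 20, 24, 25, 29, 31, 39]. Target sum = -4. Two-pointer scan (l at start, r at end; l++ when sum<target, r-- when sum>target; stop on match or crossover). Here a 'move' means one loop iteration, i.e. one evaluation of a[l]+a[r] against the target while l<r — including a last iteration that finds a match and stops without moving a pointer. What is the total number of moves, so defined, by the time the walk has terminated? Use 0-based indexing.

[0,15] -8+39=31 >-4 → r--
[0,14] -8+31=23 >-4 → r--
[0,13] -8+29=21 >-4 → r--
[0,12] -8+25=17 >-4 → r--
[0,11] -8+24=16 >-4 → r--
[0,10] -8+20=12 >-4 → r--
[0,9] -8+19=11 >-4 → r--
[0,8] -8+17=9 >-4 → r--
[0,7] -8+13=5 >-4 → r--
[0,6] -8+5=-3 >-4 → r--
[0,5] -8+2=-6 <-4 → l++
[1,5] -2+2=0 >-4 → r--
[1,4] -2+1=-1 >-4 → r--
[1,3] -2+0=-2 >-4 → r--
[1,2] -2+-1=-3 >-4 → r--

15 moves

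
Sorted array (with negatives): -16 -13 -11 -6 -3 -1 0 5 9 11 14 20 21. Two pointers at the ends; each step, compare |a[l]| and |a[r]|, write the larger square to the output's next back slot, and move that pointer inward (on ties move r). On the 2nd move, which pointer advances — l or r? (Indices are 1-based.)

l=1 r=13: |-16|<=|21| out[13]=441, r--
l=1 r=12: |-16|<=|20| out[12]=400, r--

r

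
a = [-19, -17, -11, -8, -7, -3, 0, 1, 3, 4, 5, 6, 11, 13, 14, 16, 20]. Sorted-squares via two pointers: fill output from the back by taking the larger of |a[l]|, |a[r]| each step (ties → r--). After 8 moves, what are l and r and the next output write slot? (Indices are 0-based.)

[0,16] |-19|<=|20| out[16]=400 → r--
[0,15] |-19|>|16| out[15]=361 → l++
[1,15] |-17|>|16| out[14]=289 → l++
[2,15] |-11|<=|16| out[13]=256 → r--
[2,14] |-11|<=|14| out[12]=196 → r--
[2,13] |-11|<=|13| out[11]=169 → r--
[2,12] |-11|<=|11| out[10]=121 → r--
[2,11] |-11|>|6| out[9]=121 → l++

l=3, r=11, next write slot=8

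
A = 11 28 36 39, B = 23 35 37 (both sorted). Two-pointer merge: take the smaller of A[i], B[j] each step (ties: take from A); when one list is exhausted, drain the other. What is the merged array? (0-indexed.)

[11, 23, 28, 35, 36, 37, 39]

i=0 j=0: A[i]=11<=B[j]=23 take 11, i++
i=1 j=0: A[i]=28>B[j]=23 take 23, j++
i=1 j=1: A[i]=28<=B[j]=35 take 28, i++
i=2 j=1: A[i]=36>B[j]=35 take 35, j++
i=2 j=2: A[i]=36<=B[j]=37 take 36, i++
i=3 j=2: A[i]=39>B[j]=37 take 37, j++
i=3 j=3: B done, take A[i]=39, i++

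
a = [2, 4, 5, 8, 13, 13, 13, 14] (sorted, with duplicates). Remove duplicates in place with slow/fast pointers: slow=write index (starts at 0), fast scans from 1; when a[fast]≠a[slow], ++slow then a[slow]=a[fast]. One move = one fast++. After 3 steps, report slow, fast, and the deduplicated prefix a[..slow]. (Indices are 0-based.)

slow=3, fast=4, prefix=[2, 4, 5, 8]

(s=0,f=1) a[fast]=4≠a[slow]=2 write a[1]=4 → slow++,fast++
(s=1,f=2) a[fast]=5≠a[slow]=4 write a[2]=5 → slow++,fast++
(s=2,f=3) a[fast]=8≠a[slow]=5 write a[3]=8 → slow++,fast++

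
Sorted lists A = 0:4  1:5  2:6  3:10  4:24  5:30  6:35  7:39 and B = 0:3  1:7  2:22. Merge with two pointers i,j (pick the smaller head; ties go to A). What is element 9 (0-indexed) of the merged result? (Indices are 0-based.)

merged[9] = 35

i=0 j=0: A[i]=4>B[j]=3 take 3, j++
i=0 j=1: A[i]=4<=B[j]=7 take 4, i++
i=1 j=1: A[i]=5<=B[j]=7 take 5, i++
i=2 j=1: A[i]=6<=B[j]=7 take 6, i++
i=3 j=1: A[i]=10>B[j]=7 take 7, j++
i=3 j=2: A[i]=10<=B[j]=22 take 10, i++
i=4 j=2: A[i]=24>B[j]=22 take 22, j++
i=4 j=3: B done, take A[i]=24, i++
i=5 j=3: B done, take A[i]=30, i++
i=6 j=3: B done, take A[i]=35, i++
i=7 j=3: B done, take A[i]=39, i++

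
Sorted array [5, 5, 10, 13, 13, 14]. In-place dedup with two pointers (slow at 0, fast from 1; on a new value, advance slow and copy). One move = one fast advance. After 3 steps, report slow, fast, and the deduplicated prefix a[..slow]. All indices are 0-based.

slow=2, fast=4, prefix=[5, 10, 13]

slow=0 fast=1: a[fast]=5=a[slow] dup, fast++
slow=0 fast=2: a[fast]=10≠a[slow]=5 write a[1]=10, slow++,fast++
slow=1 fast=3: a[fast]=13≠a[slow]=10 write a[2]=13, slow++,fast++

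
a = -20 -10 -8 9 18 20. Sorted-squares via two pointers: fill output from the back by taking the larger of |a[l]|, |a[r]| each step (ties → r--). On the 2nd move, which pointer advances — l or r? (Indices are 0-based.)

l

[0,5] |-20|<=|20| out[5]=400 → r--
[0,4] |-20|>|18| out[4]=400 → l++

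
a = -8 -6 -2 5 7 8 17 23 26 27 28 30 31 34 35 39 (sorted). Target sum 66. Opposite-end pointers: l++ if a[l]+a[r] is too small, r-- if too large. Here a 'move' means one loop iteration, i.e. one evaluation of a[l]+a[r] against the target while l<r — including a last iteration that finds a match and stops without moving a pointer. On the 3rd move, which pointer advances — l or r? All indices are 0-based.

l=0 r=15: -8+39=31 <66, l++
l=1 r=15: -6+39=33 <66, l++
l=2 r=15: -2+39=37 <66, l++

l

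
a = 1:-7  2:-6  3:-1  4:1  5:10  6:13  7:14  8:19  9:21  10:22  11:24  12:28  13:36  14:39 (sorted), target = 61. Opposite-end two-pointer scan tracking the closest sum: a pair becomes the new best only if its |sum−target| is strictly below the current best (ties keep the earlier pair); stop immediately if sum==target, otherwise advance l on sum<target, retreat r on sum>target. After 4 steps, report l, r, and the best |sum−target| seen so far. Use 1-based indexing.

[1,14] -7+39=32 d=29 * → l++
[2,14] -6+39=33 d=28 * → l++
[3,14] -1+39=38 d=23 * → l++
[4,14] 1+39=40 d=21 * → l++

l=5, r=14, best |Δ|=21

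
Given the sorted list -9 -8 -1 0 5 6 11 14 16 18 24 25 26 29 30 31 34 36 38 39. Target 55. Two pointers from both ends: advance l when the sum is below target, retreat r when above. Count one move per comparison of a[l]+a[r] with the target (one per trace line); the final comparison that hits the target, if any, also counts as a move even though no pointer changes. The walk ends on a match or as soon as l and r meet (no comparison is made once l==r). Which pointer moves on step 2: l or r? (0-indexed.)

l

l=0 r=19: -9+39=30 <55, l++
l=1 r=19: -8+39=31 <55, l++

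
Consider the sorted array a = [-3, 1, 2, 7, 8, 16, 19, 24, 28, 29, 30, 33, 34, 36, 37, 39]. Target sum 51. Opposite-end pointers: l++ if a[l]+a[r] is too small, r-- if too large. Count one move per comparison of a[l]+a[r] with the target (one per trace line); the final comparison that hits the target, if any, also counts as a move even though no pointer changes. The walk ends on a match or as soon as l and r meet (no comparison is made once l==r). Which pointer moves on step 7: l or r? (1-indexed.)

[1,16] -3+39=36 <51 → l++
[2,16] 1+39=40 <51 → l++
[3,16] 2+39=41 <51 → l++
[4,16] 7+39=46 <51 → l++
[5,16] 8+39=47 <51 → l++
[6,16] 16+39=55 >51 → r--
[6,15] 16+37=53 >51 → r--

r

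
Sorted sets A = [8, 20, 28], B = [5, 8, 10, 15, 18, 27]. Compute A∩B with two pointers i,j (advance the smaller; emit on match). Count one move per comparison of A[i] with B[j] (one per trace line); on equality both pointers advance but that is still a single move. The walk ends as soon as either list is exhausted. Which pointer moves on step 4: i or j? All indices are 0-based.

j

[i=0,j=0] 8>5 → j++
[i=0,j=1] 8==8 emit → i++,j++
[i=1,j=2] 20>10 → j++
[i=1,j=3] 20>15 → j++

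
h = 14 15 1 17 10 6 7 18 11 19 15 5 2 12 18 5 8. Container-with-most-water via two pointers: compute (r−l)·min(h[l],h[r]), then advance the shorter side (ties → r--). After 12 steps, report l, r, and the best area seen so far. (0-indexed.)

l=7, r=11, best area=196

l=0 r=16: min(14,8)*16=128 best=128 *, r--
l=0 r=15: min(14,5)*15=75 best=128, r--
l=0 r=14: min(14,18)*14=196 best=196 *, l++
l=1 r=14: min(15,18)*13=195 best=196, l++
l=2 r=14: min(1,18)*12=12 best=196, l++
l=3 r=14: min(17,18)*11=187 best=196, l++
l=4 r=14: min(10,18)*10=100 best=196, l++
l=5 r=14: min(6,18)*9=54 best=196, l++
l=6 r=14: min(7,18)*8=56 best=196, l++
l=7 r=14: min(18,18)*7=126 best=196, r--
l=7 r=13: min(18,12)*6=72 best=196, r--
l=7 r=12: min(18,2)*5=10 best=196, r--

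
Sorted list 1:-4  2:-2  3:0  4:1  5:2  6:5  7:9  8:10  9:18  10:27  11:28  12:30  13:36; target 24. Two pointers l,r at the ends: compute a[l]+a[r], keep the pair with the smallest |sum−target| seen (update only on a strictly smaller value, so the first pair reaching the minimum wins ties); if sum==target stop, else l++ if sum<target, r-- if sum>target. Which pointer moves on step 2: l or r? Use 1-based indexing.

r

l=1 r=13: -4+36=32 d=8 *, r--
l=1 r=12: -4+30=26 d=2 *, r--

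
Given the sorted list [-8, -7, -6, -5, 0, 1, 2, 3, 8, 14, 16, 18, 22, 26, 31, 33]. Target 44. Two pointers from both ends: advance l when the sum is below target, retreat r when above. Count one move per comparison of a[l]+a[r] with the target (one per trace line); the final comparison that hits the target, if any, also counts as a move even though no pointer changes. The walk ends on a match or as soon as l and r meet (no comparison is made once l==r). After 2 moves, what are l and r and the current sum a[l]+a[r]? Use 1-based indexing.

l=3, r=16, sum=27

l=1 r=16: -8+33=25 <44, l++
l=2 r=16: -7+33=26 <44, l++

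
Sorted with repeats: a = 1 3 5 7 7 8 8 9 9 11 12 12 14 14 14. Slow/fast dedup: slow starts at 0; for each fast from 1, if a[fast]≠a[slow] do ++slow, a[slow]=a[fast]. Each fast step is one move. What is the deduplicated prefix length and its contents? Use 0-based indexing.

length 9; prefix = [1, 3, 5, 7, 8, 9, 11, 12, 14]

slow=0 fast=1: a[fast]=3≠a[slow]=1 write a[1]=3, slow++,fast++
slow=1 fast=2: a[fast]=5≠a[slow]=3 write a[2]=5, slow++,fast++
slow=2 fast=3: a[fast]=7≠a[slow]=5 write a[3]=7, slow++,fast++
slow=3 fast=4: a[fast]=7=a[slow] dup, fast++
slow=3 fast=5: a[fast]=8≠a[slow]=7 write a[4]=8, slow++,fast++
slow=4 fast=6: a[fast]=8=a[slow] dup, fast++
slow=4 fast=7: a[fast]=9≠a[slow]=8 write a[5]=9, slow++,fast++
slow=5 fast=8: a[fast]=9=a[slow] dup, fast++
slow=5 fast=9: a[fast]=11≠a[slow]=9 write a[6]=11, slow++,fast++
slow=6 fast=10: a[fast]=12≠a[slow]=11 write a[7]=12, slow++,fast++
slow=7 fast=11: a[fast]=12=a[slow] dup, fast++
slow=7 fast=12: a[fast]=14≠a[slow]=12 write a[8]=14, slow++,fast++
slow=8 fast=13: a[fast]=14=a[slow] dup, fast++
slow=8 fast=14: a[fast]=14=a[slow] dup, fast++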